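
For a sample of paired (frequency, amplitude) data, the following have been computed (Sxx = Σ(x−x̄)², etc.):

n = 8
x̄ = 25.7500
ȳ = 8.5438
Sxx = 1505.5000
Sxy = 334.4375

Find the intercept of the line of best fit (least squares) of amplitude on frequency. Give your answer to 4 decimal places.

2.8236

b = Sxy/Sxx = 334.4375/1505.5 = 0.222144
a = ȳ − b·x̄ = 8.5438 − 0.222144·25.75 = 2.823597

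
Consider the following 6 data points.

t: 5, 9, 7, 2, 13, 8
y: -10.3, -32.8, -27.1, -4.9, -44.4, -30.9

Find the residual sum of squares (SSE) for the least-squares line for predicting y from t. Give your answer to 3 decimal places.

63.146

n = 6, Σx = 44, Σy = -150.4, Σxy = -1370.6, Σx² = 392, Σy² = 4866.52
Sxx = Σx² − (Σx)²/n = 392 − 322.666667 = 69.333333
Sxy = Σxy − (Σx)(Σy)/n = -1370.6 − (-1102.933333) = -267.666667
Syy = Σy² − (Σy)²/n = 4866.52 − 3770.026667 = 1096.493333
b = Sxy/Sxx = -267.666667/69.333333 = -3.860577
SSE = Syy − b·Sxy = 1096.493333 − (-3.860577)·(-267.666667) = 63.145577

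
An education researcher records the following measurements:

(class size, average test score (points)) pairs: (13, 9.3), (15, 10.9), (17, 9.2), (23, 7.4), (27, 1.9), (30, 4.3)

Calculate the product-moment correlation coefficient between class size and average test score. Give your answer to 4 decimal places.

-0.8871

n = 6, Σx = 125, Σy = 43, Σxy = 791.3, Σx² = 2841, Σy² = 366.8
Sxx = Σx² − (Σx)²/n = 2841 − 2604.166667 = 236.833333
Sxy = Σxy − (Σx)(Σy)/n = 791.3 − 895.833333 = -104.533333
Syy = Σy² − (Σy)²/n = 366.8 − 308.166667 = 58.633333
r = Sxy/√(Sxx·Syy) = -104.533333/√(13886.327778) = -104.533333/117.840264 = -0.887077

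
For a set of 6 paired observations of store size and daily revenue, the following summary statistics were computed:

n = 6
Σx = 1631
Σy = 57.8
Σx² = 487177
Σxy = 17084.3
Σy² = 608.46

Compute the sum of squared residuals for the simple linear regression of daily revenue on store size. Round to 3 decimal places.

8.672

Sxx = Σx² − (Σx)²/n = 487177 − 443360.166667 = 43816.833333
Sxy = Σxy − (Σx)(Σy)/n = 17084.3 − 15711.966667 = 1372.333333
Syy = Σy² − (Σy)²/n = 608.46 − 556.806667 = 51.653333
b = Sxy/Sxx = 1372.333333/43816.833333 = 0.031320
SSE = Syy − b·Sxy = 51.653333 − 0.031320·1372.333333 = 8.672163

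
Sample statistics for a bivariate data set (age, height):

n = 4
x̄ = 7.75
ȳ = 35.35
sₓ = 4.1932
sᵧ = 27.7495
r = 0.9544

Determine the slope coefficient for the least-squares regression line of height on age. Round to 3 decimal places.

b = r · sᵧ/sₓ = 0.9544 · 27.7495/4.1932 = 6.315969

6.316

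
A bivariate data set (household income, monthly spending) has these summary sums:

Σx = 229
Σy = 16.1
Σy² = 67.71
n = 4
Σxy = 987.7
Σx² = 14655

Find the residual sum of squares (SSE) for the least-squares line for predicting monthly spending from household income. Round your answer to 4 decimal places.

0.0898

Sxx = Σx² − (Σx)²/n = 14655 − 13110.25 = 1544.75
Sxy = Σxy − (Σx)(Σy)/n = 987.7 − 921.725 = 65.975
Syy = Σy² − (Σy)²/n = 67.71 − 64.8025 = 2.9075
b = Sxy/Sxx = 65.975/1544.75 = 0.042709
SSE = Syy − b·Sxy = 2.9075 − 0.042709·65.975 = 0.089762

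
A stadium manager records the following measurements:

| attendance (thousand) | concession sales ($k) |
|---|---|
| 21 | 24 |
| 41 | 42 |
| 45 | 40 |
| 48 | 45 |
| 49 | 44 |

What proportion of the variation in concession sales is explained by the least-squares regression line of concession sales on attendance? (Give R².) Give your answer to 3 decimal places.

n = 5, Σx = 204, Σy = 195, Σxy = 8342, Σx² = 8852, Σy² = 7901
Sxx = Σx² − (Σx)²/n = 8852 − 8323.2 = 528.8
Sxy = Σxy − (Σx)(Σy)/n = 8342 − 7956 = 386
Syy = Σy² − (Σy)²/n = 7901 − 7605 = 296
R² = Sxy²/(Sxx·Syy) = (386)²/(528.8·296) = 0.951900

0.952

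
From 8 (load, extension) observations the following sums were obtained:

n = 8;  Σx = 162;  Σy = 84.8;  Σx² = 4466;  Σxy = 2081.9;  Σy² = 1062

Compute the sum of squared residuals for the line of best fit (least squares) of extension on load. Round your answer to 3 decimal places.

50.926

Sxx = Σx² − (Σx)²/n = 4466 − 3280.5 = 1185.5
Sxy = Σxy − (Σx)(Σy)/n = 2081.9 − 1717.2 = 364.7
Syy = Σy² − (Σy)²/n = 1062 − 898.88 = 163.12
b = Sxy/Sxx = 364.7/1185.5 = 0.307634
SSE = Syy − b·Sxy = 163.12 − 0.307634·364.7 = 50.925913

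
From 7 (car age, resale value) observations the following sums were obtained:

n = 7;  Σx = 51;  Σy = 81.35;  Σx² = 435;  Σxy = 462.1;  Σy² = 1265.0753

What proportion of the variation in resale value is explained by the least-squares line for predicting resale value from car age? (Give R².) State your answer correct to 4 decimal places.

0.8411

Sxx = Σx² − (Σx)²/n = 435 − 371.571429 = 63.428571
Sxy = Σxy − (Σx)(Σy)/n = 462.1 − 592.692857 = -130.592857
Syy = Σy² − (Σy)²/n = 1265.0753 − 945.403214 = 319.672086
R² = Sxy²/(Sxx·Syy) = (-130.592857)²/(63.428571·319.672086) = 0.841103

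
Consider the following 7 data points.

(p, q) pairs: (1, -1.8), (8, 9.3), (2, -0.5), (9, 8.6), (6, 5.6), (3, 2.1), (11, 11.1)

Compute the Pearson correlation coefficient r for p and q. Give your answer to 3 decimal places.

n = 7, Σx = 40, Σy = 34.4, Σxy = 311, Σx² = 316, Σy² = 322.92
Sxx = Σx² − (Σx)²/n = 316 − 228.571429 = 87.428571
Sxy = Σxy − (Σx)(Σy)/n = 311 − 196.571429 = 114.428571
Syy = Σy² − (Σy)²/n = 322.92 − 169.051429 = 153.868571
r = Sxy/√(Sxx·Syy) = 114.428571/√(13452.509388) = 114.428571/115.984953 = 0.986581

0.987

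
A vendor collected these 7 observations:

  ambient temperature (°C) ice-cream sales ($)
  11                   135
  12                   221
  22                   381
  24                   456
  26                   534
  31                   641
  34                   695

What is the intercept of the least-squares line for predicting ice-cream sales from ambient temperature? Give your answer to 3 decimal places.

n = 7, Σx = 160, Σy = 3063, Σxy = 80848, Σx² = 4118
Sxx = Σx² − (Σx)²/n = 4118 − 3657.142857 = 460.857143
Sxy = Σxy − (Σx)(Σy)/n = 80848 − 70011.428571 = 10836.571429
b = Sxy/Sxx = 10836.571429/460.857143 = 23.513949
a = ȳ − b·x̄ = 437.571429 − 23.513949·22.857143 = -99.890267

-99.890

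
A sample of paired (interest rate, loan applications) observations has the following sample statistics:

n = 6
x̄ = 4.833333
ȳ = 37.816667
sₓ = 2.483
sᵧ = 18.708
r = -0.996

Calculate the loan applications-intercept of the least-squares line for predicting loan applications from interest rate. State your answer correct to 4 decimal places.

b = r · sᵧ/sₓ = -0.996 · 18.708/2.483 = -7.504296
a = ȳ − b·x̄ = 37.816667 − (-7.504296)·4.833333 = 74.087431

74.0874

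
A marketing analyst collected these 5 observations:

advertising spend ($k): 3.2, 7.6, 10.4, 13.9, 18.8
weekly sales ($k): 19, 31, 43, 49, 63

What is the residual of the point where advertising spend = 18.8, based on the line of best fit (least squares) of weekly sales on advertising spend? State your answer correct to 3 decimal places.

-0.583

n = 5, Σx = 53.9, Σy = 205, Σxy = 2609.1, Σx² = 722.81
Sxx = Σx² − (Σx)²/n = 722.81 − 581.042 = 141.768
Sxy = Σxy − (Σx)(Σy)/n = 2609.1 − 2209.9 = 399.2
b = Sxy/Sxx = 399.2/141.768 = 2.815868
a = ȳ − b·x̄ = 41 − 2.815868·10.78 = 10.644941
ŷ(18.8) = 10.644941 + 2.815868·18.8 = 63.583263
residual = y − ŷ = 63 − 63.583263 = -0.583263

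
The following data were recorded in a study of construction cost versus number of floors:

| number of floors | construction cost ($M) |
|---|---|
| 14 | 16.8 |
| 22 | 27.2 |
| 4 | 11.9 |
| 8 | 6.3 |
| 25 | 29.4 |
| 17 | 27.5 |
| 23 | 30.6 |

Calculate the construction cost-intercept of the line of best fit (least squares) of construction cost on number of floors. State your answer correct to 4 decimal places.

3.4338

n = 7, Σx = 113, Σy = 149.7, Σxy = 2837.9, Σx² = 2203
Sxx = Σx² − (Σx)²/n = 2203 − 1824.142857 = 378.857143
Sxy = Σxy − (Σx)(Σy)/n = 2837.9 − 2416.585714 = 421.314286
b = Sxy/Sxx = 421.314286/378.857143 = 1.112066
a = ȳ − b·x̄ = 21.385714 − 1.112066·16.142857 = 3.433786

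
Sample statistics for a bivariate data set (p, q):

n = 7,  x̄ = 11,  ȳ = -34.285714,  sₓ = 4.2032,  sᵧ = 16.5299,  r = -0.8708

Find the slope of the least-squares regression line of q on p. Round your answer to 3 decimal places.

b = r · sᵧ/sₓ = -0.8708 · 16.5299/4.2032 = -3.424590

-3.425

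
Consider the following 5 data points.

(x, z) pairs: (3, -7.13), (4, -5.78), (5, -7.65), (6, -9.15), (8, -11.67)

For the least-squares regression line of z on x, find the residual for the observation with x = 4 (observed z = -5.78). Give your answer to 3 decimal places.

1.211

n = 5, Σx = 26, Σy = -41.38, Σxy = -231.02, Σx² = 150
Sxx = Σx² − (Σx)²/n = 150 − 135.2 = 14.8
Sxy = Σxy − (Σx)(Σy)/n = -231.02 − (-215.176) = -15.844
b = Sxy/Sxx = -15.844/14.8 = -1.070541
a = ȳ − b·x̄ = -8.276 − (-1.070541)·5.2 = -2.709189
ŷ(4) = -2.709189 + (-1.070541)·4 = -6.991351
residual = y − ŷ = -5.78 − (-6.991351) = 1.211351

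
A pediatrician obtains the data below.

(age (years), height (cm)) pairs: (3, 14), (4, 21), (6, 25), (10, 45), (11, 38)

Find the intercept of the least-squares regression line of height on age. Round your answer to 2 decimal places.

5.63

n = 5, Σx = 34, Σy = 143, Σxy = 1144, Σx² = 282
Sxx = Σx² − (Σx)²/n = 282 − 231.2 = 50.8
Sxy = Σxy − (Σx)(Σy)/n = 1144 − 972.4 = 171.6
b = Sxy/Sxx = 171.6/50.8 = 3.377953
a = ȳ − b·x̄ = 28.6 − 3.377953·6.8 = 5.629921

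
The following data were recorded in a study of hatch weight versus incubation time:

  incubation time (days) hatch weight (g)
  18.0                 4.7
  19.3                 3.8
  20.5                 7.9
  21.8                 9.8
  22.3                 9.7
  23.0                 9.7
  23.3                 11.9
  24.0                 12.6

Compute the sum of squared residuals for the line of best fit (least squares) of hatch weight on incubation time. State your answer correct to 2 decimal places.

6.76

n = 8, Σx = 172.2, Σy = 70.1, Σxy = 1552.61, Σx² = 3737.16, Σy² = 683.53
Sxx = Σx² − (Σx)²/n = 3737.16 − 3706.605 = 30.555
Sxy = Σxy − (Σx)(Σy)/n = 1552.61 − 1508.9025 = 43.7075
Syy = Σy² − (Σy)²/n = 683.53 − 614.25125 = 69.27875
b = Sxy/Sxx = 43.7075/30.555 = 1.430453
SSE = Syy − b·Sxy = 69.27875 − 1.430453·43.7075 = 6.757213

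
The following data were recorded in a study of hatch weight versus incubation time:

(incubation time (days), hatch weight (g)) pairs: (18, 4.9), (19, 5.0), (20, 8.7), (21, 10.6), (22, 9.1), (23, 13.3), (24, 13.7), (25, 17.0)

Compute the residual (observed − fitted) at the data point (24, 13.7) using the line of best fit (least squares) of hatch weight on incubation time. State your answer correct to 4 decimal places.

-0.7690

n = 8, Σx = 172, Σy = 82.3, Σxy = 1839.7, Σx² = 3740
Sxx = Σx² − (Σx)²/n = 3740 − 3698 = 42
Sxy = Σxy − (Σx)(Σy)/n = 1839.7 − 1769.45 = 70.25
b = Sxy/Sxx = 70.25/42 = 1.672619
a = ȳ − b·x̄ = 10.2875 − 1.672619·21.5 = -25.673810
ŷ(24) = -25.673810 + 1.672619·24 = 14.469048
residual = y − ŷ = 13.7 − 14.469048 = -0.769048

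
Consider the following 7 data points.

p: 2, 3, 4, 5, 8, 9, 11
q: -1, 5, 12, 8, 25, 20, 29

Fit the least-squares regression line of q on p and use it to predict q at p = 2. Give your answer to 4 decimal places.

n = 7, Σx = 42, Σy = 98, Σxy = 800, Σx² = 320
Sxx = Σx² − (Σx)²/n = 320 − 252 = 68
Sxy = Σxy − (Σx)(Σy)/n = 800 − 588 = 212
b = Sxy/Sxx = 212/68 = 3.117647
a = ȳ − b·x̄ = 14 − 3.117647·6 = -4.705882
ŷ(2) = a + b·2 = -4.705882 + 3.117647·2 = 1.529412

1.5294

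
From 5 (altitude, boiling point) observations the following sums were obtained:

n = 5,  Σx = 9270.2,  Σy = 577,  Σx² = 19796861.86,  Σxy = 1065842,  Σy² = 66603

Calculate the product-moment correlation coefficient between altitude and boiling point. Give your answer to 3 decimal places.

Sxx = Σx² − (Σx)²/n = 19796861.86 − 17187321.608 = 2609540.252
Sxy = Σxy − (Σx)(Σy)/n = 1065842 − 1069781.08 = -3939.08
Syy = Σy² − (Σy)²/n = 66603 − 66585.8 = 17.2
r = Sxy/√(Sxx·Syy) = -3939.08/√(44884092.3344) = -3939.08/6699.559115 = -0.587961

-0.588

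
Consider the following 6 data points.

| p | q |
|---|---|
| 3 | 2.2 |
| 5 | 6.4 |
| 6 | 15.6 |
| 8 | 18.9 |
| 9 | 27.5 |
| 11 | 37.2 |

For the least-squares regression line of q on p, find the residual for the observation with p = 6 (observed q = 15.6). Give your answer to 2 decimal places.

2.05

n = 6, Σx = 42, Σy = 107.8, Σxy = 940.1, Σx² = 336
Sxx = Σx² − (Σx)²/n = 336 − 294 = 42
Sxy = Σxy − (Σx)(Σy)/n = 940.1 − 754.6 = 185.5
b = Sxy/Sxx = 185.5/42 = 4.416667
a = ȳ − b·x̄ = 17.966667 − 4.416667·7 = -12.95
ŷ(6) = -12.95 + 4.416667·6 = 13.55
residual = y − ŷ = 15.6 − 13.55 = 2.05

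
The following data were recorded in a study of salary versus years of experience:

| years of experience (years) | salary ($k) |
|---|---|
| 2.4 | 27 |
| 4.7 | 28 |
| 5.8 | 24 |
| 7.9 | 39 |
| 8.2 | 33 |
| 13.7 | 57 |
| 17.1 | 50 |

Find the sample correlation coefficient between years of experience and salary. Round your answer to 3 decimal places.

0.892

n = 7, Σx = 59.8, Σy = 258, Σxy = 2550.2, Σx² = 671.24, Σy² = 10448
Sxx = Σx² − (Σx)²/n = 671.24 − 510.862857 = 160.377143
Sxy = Σxy − (Σx)(Σy)/n = 2550.2 − 2204.057143 = 346.142857
Syy = Σy² − (Σy)²/n = 10448 − 9509.142857 = 938.857143
r = Sxy/√(Sxx·Syy) = 346.142857/√(150571.226122) = 346.142857/388.035084 = 0.892040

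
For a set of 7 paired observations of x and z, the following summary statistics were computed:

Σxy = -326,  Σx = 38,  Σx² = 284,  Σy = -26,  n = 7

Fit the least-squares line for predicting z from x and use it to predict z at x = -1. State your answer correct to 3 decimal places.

Sxx = Σx² − (Σx)²/n = 284 − 206.285714 = 77.714286
Sxy = Σxy − (Σx)(Σy)/n = -326 − (-141.142857) = -184.857143
b = Sxy/Sxx = -184.857143/77.714286 = -2.378676
a = ȳ − b·x̄ = -3.714286 − (-2.378676)·5.428571 = 9.198529
ŷ(-1) = a + b·-1 = 9.198529 + (-2.378676)·(-1) = 11.577206

11.577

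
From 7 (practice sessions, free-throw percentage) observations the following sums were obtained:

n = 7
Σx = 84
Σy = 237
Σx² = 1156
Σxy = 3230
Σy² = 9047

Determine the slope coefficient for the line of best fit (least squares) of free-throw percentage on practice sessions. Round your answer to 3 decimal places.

Sxx = Σx² − (Σx)²/n = 1156 − 1008 = 148
Sxy = Σxy − (Σx)(Σy)/n = 3230 − 2844 = 386
b = Sxy/Sxx = 386/148 = 2.608108

2.608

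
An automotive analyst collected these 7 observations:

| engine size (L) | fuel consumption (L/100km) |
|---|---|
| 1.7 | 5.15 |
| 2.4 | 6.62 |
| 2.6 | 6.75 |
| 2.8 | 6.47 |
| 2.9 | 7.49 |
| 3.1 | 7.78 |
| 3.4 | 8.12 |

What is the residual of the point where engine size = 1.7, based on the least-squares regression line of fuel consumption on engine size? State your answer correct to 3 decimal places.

-0.023

n = 7, Σx = 18.9, Σy = 48.38, Σxy = 133.756, Σx² = 52.83
Sxx = Σx² − (Σx)²/n = 52.83 − 51.03 = 1.8
Sxy = Σxy − (Σx)(Σy)/n = 133.756 − 130.626 = 3.13
b = Sxy/Sxx = 3.13/1.8 = 1.738889
a = ȳ − b·x̄ = 6.911429 − 1.738889·2.7 = 2.216429
ŷ(1.7) = 2.216429 + 1.738889·1.7 = 5.172540
residual = y − ŷ = 5.15 − 5.172540 = -0.022540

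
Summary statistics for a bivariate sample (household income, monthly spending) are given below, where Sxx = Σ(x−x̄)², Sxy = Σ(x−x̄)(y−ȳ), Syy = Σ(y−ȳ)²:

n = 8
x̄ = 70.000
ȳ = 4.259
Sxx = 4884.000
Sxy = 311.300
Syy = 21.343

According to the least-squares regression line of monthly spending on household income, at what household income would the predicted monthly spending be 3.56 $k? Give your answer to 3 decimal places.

59.033

b = Sxy/Sxx = 311.3/4884 = 0.063739
a = ȳ − b·x̄ = 4.259 − 0.063739·70 = -0.202712
Set a + b·x = 3.56: x = (3.56 − (-0.202712)) / 0.063739 = 59.033357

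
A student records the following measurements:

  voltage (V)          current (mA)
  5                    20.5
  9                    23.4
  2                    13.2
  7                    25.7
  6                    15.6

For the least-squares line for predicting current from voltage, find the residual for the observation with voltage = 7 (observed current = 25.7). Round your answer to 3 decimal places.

4.127

n = 5, Σx = 29, Σy = 98.4, Σxy = 613, Σx² = 195
Sxx = Σx² − (Σx)²/n = 195 − 168.2 = 26.8
Sxy = Σxy − (Σx)(Σy)/n = 613 − 570.72 = 42.28
b = Sxy/Sxx = 42.28/26.8 = 1.577612
a = ȳ − b·x̄ = 19.68 − 1.577612·5.8 = 10.529851
ŷ(7) = 10.529851 + 1.577612·7 = 21.573134
residual = y − ŷ = 25.7 − 21.573134 = 4.126866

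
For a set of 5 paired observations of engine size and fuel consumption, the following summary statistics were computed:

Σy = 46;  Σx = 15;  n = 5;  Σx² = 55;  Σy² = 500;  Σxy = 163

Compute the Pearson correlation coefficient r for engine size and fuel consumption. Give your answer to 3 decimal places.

0.902

Sxx = Σx² − (Σx)²/n = 55 − 45 = 10
Sxy = Σxy − (Σx)(Σy)/n = 163 − 138 = 25
Syy = Σy² − (Σy)²/n = 500 − 423.2 = 76.8
r = Sxy/√(Sxx·Syy) = 25/√(768) = 25/27.712813 = 0.902110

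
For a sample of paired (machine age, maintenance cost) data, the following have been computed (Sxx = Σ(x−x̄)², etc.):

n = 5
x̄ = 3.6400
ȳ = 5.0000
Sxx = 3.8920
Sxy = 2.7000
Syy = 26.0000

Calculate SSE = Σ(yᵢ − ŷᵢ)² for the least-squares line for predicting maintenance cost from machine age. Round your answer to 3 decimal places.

b = Sxy/Sxx = 2.7/3.892 = 0.693731
SSE = Syy − b·Sxy = 26 − 0.693731·2.7 = 24.126927

24.127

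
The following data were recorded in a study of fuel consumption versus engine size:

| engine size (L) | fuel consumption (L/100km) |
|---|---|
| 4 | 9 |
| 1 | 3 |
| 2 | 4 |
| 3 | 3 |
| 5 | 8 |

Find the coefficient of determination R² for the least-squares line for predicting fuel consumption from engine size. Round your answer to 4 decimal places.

0.6777

n = 5, Σx = 15, Σy = 27, Σxy = 96, Σx² = 55, Σy² = 179
Sxx = Σx² − (Σx)²/n = 55 − 45 = 10
Sxy = Σxy − (Σx)(Σy)/n = 96 − 81 = 15
Syy = Σy² − (Σy)²/n = 179 − 145.8 = 33.2
R² = Sxy²/(Sxx·Syy) = (15)²/(10·33.2) = 0.677711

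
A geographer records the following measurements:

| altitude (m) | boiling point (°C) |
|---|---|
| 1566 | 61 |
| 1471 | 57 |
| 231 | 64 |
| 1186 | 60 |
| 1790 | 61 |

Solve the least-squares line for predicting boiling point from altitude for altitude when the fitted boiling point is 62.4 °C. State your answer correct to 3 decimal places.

560.821

n = 5, Σx = 6244, Σy = 303, Σxy = 374507, Σx² = 9280254
Sxx = Σx² − (Σx)²/n = 9280254 − 7797507.2 = 1482746.8
Sxy = Σxy − (Σx)(Σy)/n = 374507 − 378386.4 = -3879.4
b = Sxy/Sxx = -3879.4/1482746.8 = -0.002616
a = ȳ − b·x̄ = 60.6 − (-0.002616)·1248.8 = 63.867311
Set a + b·x = 62.4: x = (62.4 − 63.867311) / (-0.002616) = 560.821385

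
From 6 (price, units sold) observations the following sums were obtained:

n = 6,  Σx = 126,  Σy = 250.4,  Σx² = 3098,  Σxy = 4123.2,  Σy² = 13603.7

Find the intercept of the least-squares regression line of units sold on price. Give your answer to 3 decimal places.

94.475

Sxx = Σx² − (Σx)²/n = 3098 − 2646 = 452
Sxy = Σxy − (Σx)(Σy)/n = 4123.2 − 5258.4 = -1135.2
b = Sxy/Sxx = -1135.2/452 = -2.511504
a = ȳ − b·x̄ = 41.733333 − (-2.511504)·21 = 94.474926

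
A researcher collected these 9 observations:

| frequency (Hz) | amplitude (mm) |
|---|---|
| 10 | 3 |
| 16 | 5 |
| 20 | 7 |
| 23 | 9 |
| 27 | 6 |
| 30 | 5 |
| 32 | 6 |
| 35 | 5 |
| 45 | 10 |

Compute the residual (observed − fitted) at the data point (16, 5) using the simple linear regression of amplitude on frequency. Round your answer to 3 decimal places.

0.005

n = 9, Σx = 238, Σy = 56, Σxy = 1586, Σx² = 7188
Sxx = Σx² − (Σx)²/n = 7188 − 6293.777778 = 894.222222
Sxy = Σxy − (Σx)(Σy)/n = 1586 − 1480.888889 = 105.111111
b = Sxy/Sxx = 105.111111/894.222222 = 0.117545
a = ȳ − b·x̄ = 6.222222 − 0.117545·26.444444 = 3.113817
ŷ(16) = 3.113817 + 0.117545·16 = 4.994533
residual = y − ŷ = 5 − 4.994533 = 0.005467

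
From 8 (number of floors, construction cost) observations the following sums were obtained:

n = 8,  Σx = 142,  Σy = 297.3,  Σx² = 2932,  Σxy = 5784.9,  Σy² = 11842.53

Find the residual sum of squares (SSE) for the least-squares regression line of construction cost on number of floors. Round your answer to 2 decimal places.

Sxx = Σx² − (Σx)²/n = 2932 − 2520.5 = 411.5
Sxy = Σxy − (Σx)(Σy)/n = 5784.9 − 5277.075 = 507.825
Syy = Σy² − (Σy)²/n = 11842.53 − 11048.41125 = 794.11875
b = Sxy/Sxx = 507.825/411.5 = 1.234083
SSE = Syy − b·Sxy = 794.11875 − 1.234083·507.825 = 167.420741

167.42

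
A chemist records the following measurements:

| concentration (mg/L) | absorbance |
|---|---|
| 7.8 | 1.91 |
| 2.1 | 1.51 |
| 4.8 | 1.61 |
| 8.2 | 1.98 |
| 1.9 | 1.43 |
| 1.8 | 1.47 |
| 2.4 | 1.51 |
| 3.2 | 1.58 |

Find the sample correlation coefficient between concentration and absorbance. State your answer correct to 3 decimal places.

0.984

n = 8, Σx = 32.2, Σy = 13, Σxy = 56.076, Σx² = 178.38, Σy² = 21.423
Sxx = Σx² − (Σx)²/n = 178.38 − 129.605 = 48.775
Sxy = Σxy − (Σx)(Σy)/n = 56.076 − 52.325 = 3.751
Syy = Σy² − (Σy)²/n = 21.423 − 21.125 = 0.298
r = Sxy/√(Sxx·Syy) = 3.751/√(14.53495) = 3.751/3.812473 = 0.983876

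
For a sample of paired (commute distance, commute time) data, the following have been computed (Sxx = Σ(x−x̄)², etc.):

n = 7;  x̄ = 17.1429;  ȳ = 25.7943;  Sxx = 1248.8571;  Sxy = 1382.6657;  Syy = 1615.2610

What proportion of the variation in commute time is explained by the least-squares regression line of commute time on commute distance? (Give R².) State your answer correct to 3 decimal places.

R² = Sxy²/(Sxx·Syy) = (1382.6657)²/(1248.8571·1615.261) = 0.947718

0.948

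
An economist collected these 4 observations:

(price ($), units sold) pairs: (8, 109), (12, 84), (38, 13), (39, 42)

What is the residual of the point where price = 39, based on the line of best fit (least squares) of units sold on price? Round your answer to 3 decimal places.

15.979

n = 4, Σx = 97, Σy = 248, Σxy = 4012, Σx² = 3173
Sxx = Σx² − (Σx)²/n = 3173 − 2352.25 = 820.75
Sxy = Σxy − (Σx)(Σy)/n = 4012 − 6014 = -2002
b = Sxy/Sxx = -2002/820.75 = -2.439232
a = ȳ − b·x̄ = 62 − (-2.439232)·24.25 = 121.151386
ŷ(39) = 121.151386 + (-2.439232)·39 = 26.021322
residual = y − ŷ = 42 − 26.021322 = 15.978678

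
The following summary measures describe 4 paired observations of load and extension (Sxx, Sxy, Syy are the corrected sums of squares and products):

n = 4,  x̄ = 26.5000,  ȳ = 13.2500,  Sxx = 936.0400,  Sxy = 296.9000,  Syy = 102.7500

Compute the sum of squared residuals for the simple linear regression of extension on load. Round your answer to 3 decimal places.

b = Sxy/Sxx = 296.9/936.04 = 0.317187
SSE = Syy − b·Sxy = 102.75 − 0.317187·296.9 = 8.577091

8.577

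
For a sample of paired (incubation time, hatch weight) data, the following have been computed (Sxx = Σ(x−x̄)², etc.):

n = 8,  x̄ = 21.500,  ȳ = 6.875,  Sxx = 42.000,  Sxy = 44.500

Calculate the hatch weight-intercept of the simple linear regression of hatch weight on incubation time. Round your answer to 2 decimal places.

-15.90

b = Sxy/Sxx = 44.5/42 = 1.059524
a = ȳ − b·x̄ = 6.875 − 1.059524·21.5 = -15.904762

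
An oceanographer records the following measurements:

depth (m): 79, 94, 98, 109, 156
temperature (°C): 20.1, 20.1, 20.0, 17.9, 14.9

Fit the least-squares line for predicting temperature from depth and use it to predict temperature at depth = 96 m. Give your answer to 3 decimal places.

n = 5, Σx = 536, Σy = 93, Σxy = 9712.8, Σx² = 60898
Sxx = Σx² − (Σx)²/n = 60898 − 57459.2 = 3438.8
Sxy = Σxy − (Σx)(Σy)/n = 9712.8 − 9969.6 = -256.8
b = Sxy/Sxx = -256.8/3438.8 = -0.074677
a = ȳ − b·x̄ = 18.6 − (-0.074677)·107.2 = 26.605397
ŷ(96) = a + b·96 = 26.605397 + (-0.074677)·96 = 19.436385

19.436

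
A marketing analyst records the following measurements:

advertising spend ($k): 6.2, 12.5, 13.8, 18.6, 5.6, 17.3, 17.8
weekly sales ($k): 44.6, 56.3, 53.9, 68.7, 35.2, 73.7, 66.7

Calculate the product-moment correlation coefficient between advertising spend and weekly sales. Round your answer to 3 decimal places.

0.954

n = 7, Σx = 91.8, Σy = 399.1, Σxy = 5661.3, Σx² = 1378.58, Σy² = 23903.37
Sxx = Σx² − (Σx)²/n = 1378.58 − 1203.891429 = 174.688571
Sxy = Σxy − (Σx)(Σy)/n = 5661.3 − 5233.911429 = 427.388571
Syy = Σy² − (Σy)²/n = 23903.37 − 22754.401429 = 1148.968571
r = Sxy/√(Sxx·Syy) = 427.388571/√(200711.678359) = 427.388571/448.008570 = 0.953974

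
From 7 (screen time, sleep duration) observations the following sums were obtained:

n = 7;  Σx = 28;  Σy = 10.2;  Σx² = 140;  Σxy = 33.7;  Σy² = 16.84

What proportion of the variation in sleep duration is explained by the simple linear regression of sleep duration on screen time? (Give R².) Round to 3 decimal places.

Sxx = Σx² − (Σx)²/n = 140 − 112 = 28
Sxy = Σxy − (Σx)(Σy)/n = 33.7 − 40.8 = -7.1
Syy = Σy² − (Σy)²/n = 16.84 − 14.862857 = 1.977143
R² = Sxy²/(Sxx·Syy) = (-7.1)²/(28·1.977143) = 0.910585

0.911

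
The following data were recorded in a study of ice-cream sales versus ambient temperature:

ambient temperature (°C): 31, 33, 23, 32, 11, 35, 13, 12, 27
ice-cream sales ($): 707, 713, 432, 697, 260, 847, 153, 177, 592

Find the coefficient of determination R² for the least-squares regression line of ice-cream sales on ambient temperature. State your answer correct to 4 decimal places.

n = 9, Σx = 217, Σy = 4578, Σxy = 130288, Σx² = 5991, Σy² = 2870862
Sxx = Σx² − (Σx)²/n = 5991 − 5232.111111 = 758.888889
Sxy = Σxy − (Σx)(Σy)/n = 130288 − 110380.666667 = 19907.333333
Syy = Σy² − (Σy)²/n = 2870862 − 2328676 = 542186
R² = Sxy²/(Sxx·Syy) = (19907.333333)²/(758.888889·542186) = 0.963163

0.9632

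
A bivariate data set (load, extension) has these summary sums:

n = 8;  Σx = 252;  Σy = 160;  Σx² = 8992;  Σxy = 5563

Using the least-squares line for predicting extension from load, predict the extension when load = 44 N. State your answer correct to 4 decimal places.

26.2026

Sxx = Σx² − (Σx)²/n = 8992 − 7938 = 1054
Sxy = Σxy − (Σx)(Σy)/n = 5563 − 5040 = 523
b = Sxy/Sxx = 523/1054 = 0.496205
a = ȳ − b·x̄ = 20 − 0.496205·31.5 = 4.369545
ŷ(44) = a + b·44 = 4.369545 + 0.496205·44 = 26.202562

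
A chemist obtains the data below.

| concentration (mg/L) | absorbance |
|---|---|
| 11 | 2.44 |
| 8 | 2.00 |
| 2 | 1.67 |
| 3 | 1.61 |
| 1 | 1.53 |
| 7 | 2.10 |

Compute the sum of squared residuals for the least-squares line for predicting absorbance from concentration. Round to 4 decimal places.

0.0335

n = 6, Σx = 32, Σy = 11.35, Σxy = 67.24, Σx² = 248, Σy² = 22.0855
Sxx = Σx² − (Σx)²/n = 248 − 170.666667 = 77.333333
Sxy = Σxy − (Σx)(Σy)/n = 67.24 − 60.533333 = 6.706667
Syy = Σy² − (Σy)²/n = 22.0855 − 21.470417 = 0.615083
b = Sxy/Sxx = 6.706667/77.333333 = 0.086724
SSE = Syy − b·Sxy = 0.615083 − 0.086724·6.706667 = 0.033453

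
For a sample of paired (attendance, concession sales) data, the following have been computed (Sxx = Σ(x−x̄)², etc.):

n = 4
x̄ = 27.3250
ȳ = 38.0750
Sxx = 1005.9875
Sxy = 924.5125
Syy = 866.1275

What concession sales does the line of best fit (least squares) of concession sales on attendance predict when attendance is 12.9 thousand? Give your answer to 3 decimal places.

24.818

b = Sxy/Sxx = 924.5125/1005.9875 = 0.919010
a = ȳ − b·x̄ = 38.075 − 0.919010·27.325 = 12.963054
ŷ(12.9) = a + b·12.9 = 12.963054 + 0.919010·12.9 = 24.818282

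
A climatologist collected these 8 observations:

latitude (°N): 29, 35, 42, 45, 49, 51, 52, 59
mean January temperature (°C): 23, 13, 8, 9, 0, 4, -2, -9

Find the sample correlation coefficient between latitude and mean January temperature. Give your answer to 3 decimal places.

-0.969

n = 8, Σx = 362, Σy = 46, Σxy = 1432, Σx² = 17042, Σy² = 944
Sxx = Σx² − (Σx)²/n = 17042 − 16380.5 = 661.5
Sxy = Σxy − (Σx)(Σy)/n = 1432 − 2081.5 = -649.5
Syy = Σy² − (Σy)²/n = 944 − 264.5 = 679.5
r = Sxy/√(Sxx·Syy) = -649.5/√(449489.25) = -649.5/670.439595 = -0.968767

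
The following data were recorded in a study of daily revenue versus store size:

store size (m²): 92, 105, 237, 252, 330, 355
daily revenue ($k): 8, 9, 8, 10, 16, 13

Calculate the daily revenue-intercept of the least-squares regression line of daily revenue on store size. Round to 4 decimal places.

5.5266

n = 6, Σx = 1371, Σy = 64, Σxy = 15992, Σx² = 374087
Sxx = Σx² − (Σx)²/n = 374087 − 313273.5 = 60813.5
Sxy = Σxy − (Σx)(Σy)/n = 15992 − 14624 = 1368
b = Sxy/Sxx = 1368/60813.5 = 0.022495
a = ȳ − b·x̄ = 10.666667 − 0.022495·228.5 = 5.526558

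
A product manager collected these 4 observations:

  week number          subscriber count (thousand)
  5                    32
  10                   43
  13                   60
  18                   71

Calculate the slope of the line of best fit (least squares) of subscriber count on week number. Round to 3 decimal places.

n = 4, Σx = 46, Σy = 206, Σxy = 2648, Σx² = 618
Sxx = Σx² − (Σx)²/n = 618 − 529 = 89
Sxy = Σxy − (Σx)(Σy)/n = 2648 − 2369 = 279
b = Sxy/Sxx = 279/89 = 3.134831

3.135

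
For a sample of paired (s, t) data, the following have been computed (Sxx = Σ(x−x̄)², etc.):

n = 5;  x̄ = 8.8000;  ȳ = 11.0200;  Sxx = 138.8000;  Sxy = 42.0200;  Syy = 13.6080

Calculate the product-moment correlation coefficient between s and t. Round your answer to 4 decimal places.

0.9669

r = Sxy/√(Sxx·Syy) = 42.02/√(1888.7904) = 42.02/43.460216 = 0.966861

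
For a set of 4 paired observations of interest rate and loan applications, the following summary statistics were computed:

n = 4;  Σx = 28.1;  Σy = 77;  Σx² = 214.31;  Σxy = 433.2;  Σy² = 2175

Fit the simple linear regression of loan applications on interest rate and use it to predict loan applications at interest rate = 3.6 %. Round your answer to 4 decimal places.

41.0722

Sxx = Σx² − (Σx)²/n = 214.31 − 197.4025 = 16.9075
Sxy = Σxy − (Σx)(Σy)/n = 433.2 − 540.925 = -107.725
b = Sxy/Sxx = -107.725/16.9075 = -6.371433
a = ȳ − b·x̄ = 19.25 − (-6.371433)·7.025 = 64.009315
ŷ(3.6) = a + b·3.6 = 64.009315 + (-6.371433)·3.6 = 41.072157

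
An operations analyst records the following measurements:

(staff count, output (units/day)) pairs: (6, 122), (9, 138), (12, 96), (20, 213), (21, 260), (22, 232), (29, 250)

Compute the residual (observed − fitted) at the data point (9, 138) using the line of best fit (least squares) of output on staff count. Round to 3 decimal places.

8.397

n = 7, Σx = 119, Σy = 1311, Σxy = 25200, Σx² = 2427
Sxx = Σx² − (Σx)²/n = 2427 − 2023 = 404
Sxy = Σxy − (Σx)(Σy)/n = 25200 − 22287 = 2913
b = Sxy/Sxx = 2913/404 = 7.210396
a = ȳ − b·x̄ = 187.285714 − 7.210396·17 = 64.708982
ŷ(9) = 64.708982 + 7.210396·9 = 129.602546
residual = y − ŷ = 138 − 129.602546 = 8.397454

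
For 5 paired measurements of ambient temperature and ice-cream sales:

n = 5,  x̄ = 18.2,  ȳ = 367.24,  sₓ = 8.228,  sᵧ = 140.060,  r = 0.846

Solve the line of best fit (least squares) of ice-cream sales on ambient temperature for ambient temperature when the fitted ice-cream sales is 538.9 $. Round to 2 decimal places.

30.12

b = r · sᵧ/sₓ = 0.846 · 140.06/8.228 = 14.400919
a = ȳ − b·x̄ = 367.24 − 14.400919·18.2 = 105.143278
Set a + b·x = 538.9: x = (538.9 − 105.143278) / 14.400919 = 30.120073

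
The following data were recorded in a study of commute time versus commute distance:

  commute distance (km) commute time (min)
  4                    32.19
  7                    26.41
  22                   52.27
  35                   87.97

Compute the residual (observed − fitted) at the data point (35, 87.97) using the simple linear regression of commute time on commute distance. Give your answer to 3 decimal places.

4.408

n = 4, Σx = 68, Σy = 198.84, Σxy = 4542.52, Σx² = 1774
Sxx = Σx² − (Σx)²/n = 1774 − 1156 = 618
Sxy = Σxy − (Σx)(Σy)/n = 4542.52 − 3380.28 = 1162.24
b = Sxy/Sxx = 1162.24/618 = 1.880647
a = ȳ − b·x̄ = 49.71 − 1.880647·17 = 17.738997
ŷ(35) = 17.738997 + 1.880647·35 = 83.561650
residual = y − ŷ = 87.97 − 83.561650 = 4.408350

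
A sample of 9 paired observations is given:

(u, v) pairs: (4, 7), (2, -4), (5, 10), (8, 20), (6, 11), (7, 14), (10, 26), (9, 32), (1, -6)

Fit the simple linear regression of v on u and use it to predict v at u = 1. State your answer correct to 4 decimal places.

n = 9, Σx = 52, Σy = 110, Σxy = 936, Σx² = 376
Sxx = Σx² − (Σx)²/n = 376 − 300.444444 = 75.555556
Sxy = Σxy − (Σx)(Σy)/n = 936 − 635.555556 = 300.444444
b = Sxy/Sxx = 300.444444/75.555556 = 3.976471
a = ȳ − b·x̄ = 12.222222 − 3.976471·5.777778 = -10.752941
ŷ(1) = a + b·1 = -10.752941 + 3.976471·1 = -6.776471

-6.7765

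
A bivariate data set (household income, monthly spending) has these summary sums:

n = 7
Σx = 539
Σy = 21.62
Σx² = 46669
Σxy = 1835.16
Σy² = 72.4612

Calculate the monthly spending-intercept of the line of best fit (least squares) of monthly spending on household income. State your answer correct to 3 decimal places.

Sxx = Σx² − (Σx)²/n = 46669 − 41503 = 5166
Sxy = Σxy − (Σx)(Σy)/n = 1835.16 − 1664.74 = 170.42
b = Sxy/Sxx = 170.42/5166 = 0.032989
a = ȳ − b·x̄ = 3.088571 − 0.032989·77 = 0.548436

0.548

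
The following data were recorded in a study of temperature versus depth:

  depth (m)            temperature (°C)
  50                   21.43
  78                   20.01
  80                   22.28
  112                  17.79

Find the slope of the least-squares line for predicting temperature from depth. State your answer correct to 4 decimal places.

n = 4, Σx = 320, Σy = 81.51, Σxy = 6407.16, Σx² = 27528
Sxx = Σx² − (Σx)²/n = 27528 − 25600 = 1928
Sxy = Σxy − (Σx)(Σy)/n = 6407.16 − 6520.8 = -113.64
b = Sxy/Sxx = -113.64/1928 = -0.058942

-0.0589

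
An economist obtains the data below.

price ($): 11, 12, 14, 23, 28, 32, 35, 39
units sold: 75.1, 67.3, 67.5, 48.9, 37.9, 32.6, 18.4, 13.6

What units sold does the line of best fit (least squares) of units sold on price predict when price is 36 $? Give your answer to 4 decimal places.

20.2583

n = 8, Σx = 194, Σy = 361.3, Σxy = 6982.2, Σx² = 5544
Sxx = Σx² − (Σx)²/n = 5544 − 4704.5 = 839.5
Sxy = Σxy − (Σx)(Σy)/n = 6982.2 − 8761.525 = -1779.325
b = Sxy/Sxx = -1779.325/839.5 = -2.119506
a = ȳ − b·x̄ = 45.1625 − (-2.119506)·24.25 = 96.560512
ŷ(36) = a + b·36 = 96.560512 + (-2.119506)·36 = 20.258309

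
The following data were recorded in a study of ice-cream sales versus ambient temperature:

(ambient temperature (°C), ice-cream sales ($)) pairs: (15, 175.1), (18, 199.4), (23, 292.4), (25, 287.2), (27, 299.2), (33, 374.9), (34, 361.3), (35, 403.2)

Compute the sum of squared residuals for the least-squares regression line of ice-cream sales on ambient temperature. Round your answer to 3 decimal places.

n = 8, Σx = 210, Σy = 2392.7, Σxy = 66967.2, Σx² = 5902, Σy² = 761580.55
Sxx = Σx² − (Σx)²/n = 5902 − 5512.5 = 389.5
Sxy = Σxy − (Σx)(Σy)/n = 66967.2 − 62808.375 = 4158.825
Syy = Σy² − (Σy)²/n = 761580.55 − 715626.66125 = 45953.88875
b = Sxy/Sxx = 4158.825/389.5 = 10.677343
SSE = Syy − b·Sxy = 45953.88875 − 10.677343·4158.825 = 1548.688800

1548.689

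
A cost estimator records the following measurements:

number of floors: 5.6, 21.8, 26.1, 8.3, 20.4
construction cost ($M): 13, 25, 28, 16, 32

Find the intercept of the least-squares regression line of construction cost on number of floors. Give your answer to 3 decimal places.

n = 5, Σx = 82.2, Σy = 114, Σxy = 2134.2, Σx² = 1672.86
Sxx = Σx² − (Σx)²/n = 1672.86 − 1351.368 = 321.492
Sxy = Σxy − (Σx)(Σy)/n = 2134.2 − 1874.16 = 260.04
b = Sxy/Sxx = 260.04/321.492 = 0.808854
a = ȳ − b·x̄ = 22.8 − 0.808854·16.44 = 9.502445

9.502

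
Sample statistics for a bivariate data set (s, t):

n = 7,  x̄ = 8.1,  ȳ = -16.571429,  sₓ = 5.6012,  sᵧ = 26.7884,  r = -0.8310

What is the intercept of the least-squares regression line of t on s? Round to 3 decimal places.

15.621

b = r · sᵧ/sₓ = -0.831 · 26.7884/5.6012 = -3.974356
a = ȳ − b·x̄ = -16.571429 − (-3.974356)·8.1 = 15.620851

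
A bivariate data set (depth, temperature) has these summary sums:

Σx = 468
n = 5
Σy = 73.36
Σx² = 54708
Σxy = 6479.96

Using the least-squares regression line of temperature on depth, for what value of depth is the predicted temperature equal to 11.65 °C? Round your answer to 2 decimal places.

Sxx = Σx² − (Σx)²/n = 54708 − 43804.8 = 10903.2
Sxy = Σxy − (Σx)(Σy)/n = 6479.96 − 6866.496 = -386.536
b = Sxy/Sxx = -386.536/10903.2 = -0.035452
a = ȳ − b·x̄ = 14.672 − (-0.035452)·93.6 = 17.990271
Set a + b·x = 11.65: x = (11.65 − 17.990271) / (-0.035452) = 178.842954

178.84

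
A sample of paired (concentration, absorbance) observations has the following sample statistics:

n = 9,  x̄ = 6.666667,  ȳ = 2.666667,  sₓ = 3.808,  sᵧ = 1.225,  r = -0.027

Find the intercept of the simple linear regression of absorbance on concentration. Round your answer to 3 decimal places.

b = r · sᵧ/sₓ = -0.027 · 1.225/3.808 = -0.008686
a = ȳ − b·x̄ = 2.666667 − (-0.008686)·6.666667 = 2.724571

2.725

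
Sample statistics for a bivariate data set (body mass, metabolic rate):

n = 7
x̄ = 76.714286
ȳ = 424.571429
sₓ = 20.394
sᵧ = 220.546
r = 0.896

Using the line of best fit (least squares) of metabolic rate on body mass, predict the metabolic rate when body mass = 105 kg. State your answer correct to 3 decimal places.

698.648

b = r · sᵧ/sₓ = 0.896 · 220.546/20.394 = 9.689576
a = ȳ − b·x̄ = 424.571429 − 9.689576·76.714286 = -318.757487
ŷ(105) = a + b·105 = -318.757487 + 9.689576·105 = 698.648009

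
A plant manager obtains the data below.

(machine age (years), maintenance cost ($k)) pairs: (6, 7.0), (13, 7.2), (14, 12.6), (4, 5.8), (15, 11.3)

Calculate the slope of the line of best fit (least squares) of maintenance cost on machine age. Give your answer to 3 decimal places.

0.476

n = 5, Σx = 52, Σy = 43.9, Σxy = 504.7, Σx² = 642
Sxx = Σx² − (Σx)²/n = 642 − 540.8 = 101.2
Sxy = Σxy − (Σx)(Σy)/n = 504.7 − 456.56 = 48.14
b = Sxy/Sxx = 48.14/101.2 = 0.475692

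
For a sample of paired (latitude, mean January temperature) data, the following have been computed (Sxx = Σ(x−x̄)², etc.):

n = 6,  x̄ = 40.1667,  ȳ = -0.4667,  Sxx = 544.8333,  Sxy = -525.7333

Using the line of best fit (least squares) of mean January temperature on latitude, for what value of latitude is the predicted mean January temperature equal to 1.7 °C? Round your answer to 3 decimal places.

37.921

b = Sxy/Sxx = -525.7333/544.8333 = -0.964943
a = ȳ − b·x̄ = -0.4667 − (-0.964943)·40.1667 = 38.291892
Set a + b·x = 1.7: x = (1.7 − 38.291892) / (-0.964943) = 37.921283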